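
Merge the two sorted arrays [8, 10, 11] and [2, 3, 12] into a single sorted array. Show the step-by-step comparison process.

Merging process:

Compare 8 vs 2: take 2 from right. Merged: [2]
Compare 8 vs 3: take 3 from right. Merged: [2, 3]
Compare 8 vs 12: take 8 from left. Merged: [2, 3, 8]
Compare 10 vs 12: take 10 from left. Merged: [2, 3, 8, 10]
Compare 11 vs 12: take 11 from left. Merged: [2, 3, 8, 10, 11]
Append remaining from right: [12]. Merged: [2, 3, 8, 10, 11, 12]

Final merged array: [2, 3, 8, 10, 11, 12]
Total comparisons: 5

The merged array is [2, 3, 8, 10, 11, 12], requiring 5 comparisons. The merge step runs in O(n) time where n is the total number of elements.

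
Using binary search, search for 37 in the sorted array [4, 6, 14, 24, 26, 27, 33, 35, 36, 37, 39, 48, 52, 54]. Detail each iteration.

Binary search for 37 in [4, 6, 14, 24, 26, 27, 33, 35, 36, 37, 39, 48, 52, 54]:

lo=0, hi=13, mid=6, arr[mid]=33 -> 33 < 37, search right half
lo=7, hi=13, mid=10, arr[mid]=39 -> 39 > 37, search left half
lo=7, hi=9, mid=8, arr[mid]=36 -> 36 < 37, search right half
lo=9, hi=9, mid=9, arr[mid]=37 -> Found target at index 9!

Binary search finds 37 at index 9 after 4 comparisons. The search repeatedly halves the search space by comparing with the middle element.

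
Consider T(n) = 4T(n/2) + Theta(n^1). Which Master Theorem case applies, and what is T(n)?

Master Theorem for T(n) = 4T(n/2) + O(n^1):

a = 4, b = 2, c = 1
log_b(a) = log_2(4) = 2.0000

Case 1: c = 1 < log_2(4) = 2.0000
T(n) = O(n^(log_2 4)) = O(n^2)

For T(n) = 4T(n/2) + O(n^1): log_2(4) = 2.0000. This is Case 1 of the Master Theorem (c < log_b(a), work dominated by leaves), giving O(n^2).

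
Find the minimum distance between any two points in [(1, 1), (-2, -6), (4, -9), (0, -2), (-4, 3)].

Computing all pairwise distances among 5 points:

d((1, 1), (-2, -6)) = 7.6158
d((1, 1), (4, -9)) = 10.4403
d((1, 1), (0, -2)) = 3.1623 <-- minimum
d((1, 1), (-4, 3)) = 5.3852
d((-2, -6), (4, -9)) = 6.7082
d((-2, -6), (0, -2)) = 4.4721
d((-2, -6), (-4, 3)) = 9.2195
d((4, -9), (0, -2)) = 8.0623
d((4, -9), (-4, 3)) = 14.4222
d((0, -2), (-4, 3)) = 6.4031

Closest pair: (1, 1) and (0, -2) with distance 3.1623

The closest pair is (1, 1) and (0, -2) with Euclidean distance 3.1623. For 5 points, brute-force pairwise comparison is shown above. For large n, the divide-and-conquer algorithm (sort by x, recurse on halves, check the dividing strip) achieves O(n log n).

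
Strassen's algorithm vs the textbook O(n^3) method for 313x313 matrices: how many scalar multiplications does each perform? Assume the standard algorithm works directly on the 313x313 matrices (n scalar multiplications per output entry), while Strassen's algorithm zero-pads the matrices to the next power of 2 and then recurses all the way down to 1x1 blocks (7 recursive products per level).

Matrix multiplication for 313x313 matrices:

Strassen's algorithm requires power-of-2 dimensions. Pad 313x313 to 512x512 (next power of 2).

Standard algorithm: 313^3 = 30664297 multiplications
Strassen's algorithm: 7^(log2(512)) = 7^9 = 40353607 multiplications
Difference: 30664297 - 40353607 = -9689310 (Strassen uses MORE here due to padding overhead — for small or just-over-power-of-2 n, padding can outweigh the per-level savings)

Standard: 30664297 multiplications (313^3). Strassen: 40353607 multiplications (7^9, after padding to 512x512). Strassen reduces 8 recursive multiplications to 7 at each level.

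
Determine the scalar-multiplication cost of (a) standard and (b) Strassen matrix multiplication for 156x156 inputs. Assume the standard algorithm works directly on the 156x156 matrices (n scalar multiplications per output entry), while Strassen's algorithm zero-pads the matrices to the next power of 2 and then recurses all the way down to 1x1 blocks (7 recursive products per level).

Matrix multiplication for 156x156 matrices:

Strassen's algorithm requires power-of-2 dimensions. Pad 156x156 to 256x256 (next power of 2).

Standard algorithm: 156^3 = 3796416 multiplications
Strassen's algorithm: 7^(log2(256)) = 7^8 = 5764801 multiplications
Difference: 3796416 - 5764801 = -1968385 (Strassen uses MORE here due to padding overhead — for small or just-over-power-of-2 n, padding can outweigh the per-level savings)

Standard: 3796416 multiplications (156^3). Strassen: 5764801 multiplications (7^8, after padding to 256x256). Strassen reduces 8 recursive multiplications to 7 at each level.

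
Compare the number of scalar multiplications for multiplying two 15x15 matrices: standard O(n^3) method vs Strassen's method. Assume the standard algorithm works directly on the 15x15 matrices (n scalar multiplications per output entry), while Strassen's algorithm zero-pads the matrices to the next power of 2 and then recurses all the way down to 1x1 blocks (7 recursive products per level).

Matrix multiplication for 15x15 matrices:

Strassen's algorithm requires power-of-2 dimensions. Pad 15x15 to 16x16 (next power of 2).

Standard algorithm: 15^3 = 3375 multiplications
Strassen's algorithm: 7^(log2(16)) = 7^4 = 2401 multiplications
Savings: 3375 - 2401 = 974 multiplications

Standard: 3375 multiplications (15^3). Strassen: 2401 multiplications (7^4, after padding to 16x16). Strassen reduces 8 recursive multiplications to 7 at each level.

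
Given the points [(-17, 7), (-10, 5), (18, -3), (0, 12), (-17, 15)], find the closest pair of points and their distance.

Computing all pairwise distances among 5 points:

d((-17, 7), (-10, 5)) = 7.2801 <-- minimum
d((-17, 7), (18, -3)) = 36.4005
d((-17, 7), (0, 12)) = 17.72
d((-17, 7), (-17, 15)) = 8.0
d((-10, 5), (18, -3)) = 29.1204
d((-10, 5), (0, 12)) = 12.2066
d((-10, 5), (-17, 15)) = 12.2066
d((18, -3), (0, 12)) = 23.4307
d((18, -3), (-17, 15)) = 39.3573
d((0, 12), (-17, 15)) = 17.2627

Closest pair: (-17, 7) and (-10, 5) with distance 7.2801

The closest pair is (-17, 7) and (-10, 5) with Euclidean distance 7.2801. For 5 points, brute-force pairwise comparison is shown above. For large n, the divide-and-conquer algorithm (sort by x, recurse on halves, check the dividing strip) achieves O(n log n).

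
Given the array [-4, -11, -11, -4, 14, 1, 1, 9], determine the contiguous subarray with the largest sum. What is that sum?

Using Kadane's algorithm on [-4, -11, -11, -4, 14, 1, 1, 9]:

Scanning through the array:
Position 1 (value -11): max_ending_here = -11, max_so_far = -4
Position 2 (value -11): max_ending_here = -11, max_so_far = -4
Position 3 (value -4): max_ending_here = -4, max_so_far = -4
Position 4 (value 14): max_ending_here = 14, max_so_far = 14
Position 5 (value 1): max_ending_here = 15, max_so_far = 15
Position 6 (value 1): max_ending_here = 16, max_so_far = 16
Position 7 (value 9): max_ending_here = 25, max_so_far = 25

Maximum subarray: [14, 1, 1, 9]
Maximum sum: 25

The maximum subarray is [14, 1, 1, 9] with sum 25. This subarray runs from index 4 to index 7.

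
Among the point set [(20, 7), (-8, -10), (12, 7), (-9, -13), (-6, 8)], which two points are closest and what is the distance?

Computing all pairwise distances among 5 points:

d((20, 7), (-8, -10)) = 32.7567
d((20, 7), (12, 7)) = 8.0
d((20, 7), (-9, -13)) = 35.2278
d((20, 7), (-6, 8)) = 26.0192
d((-8, -10), (12, 7)) = 26.2488
d((-8, -10), (-9, -13)) = 3.1623 <-- minimum
d((-8, -10), (-6, 8)) = 18.1108
d((12, 7), (-9, -13)) = 29.0
d((12, 7), (-6, 8)) = 18.0278
d((-9, -13), (-6, 8)) = 21.2132

Closest pair: (-8, -10) and (-9, -13) with distance 3.1623

The closest pair is (-8, -10) and (-9, -13) with Euclidean distance 3.1623. For 5 points, brute-force pairwise comparison is shown above. For large n, the divide-and-conquer algorithm (sort by x, recurse on halves, check the dividing strip) achieves O(n log n).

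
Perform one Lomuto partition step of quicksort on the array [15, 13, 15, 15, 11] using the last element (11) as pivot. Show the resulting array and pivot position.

Lomuto partition with pivot = 11:

Initial array: [15, 13, 15, 15, 11]

arr[0]=15 > 11: no swap
arr[1]=13 > 11: no swap
arr[2]=15 > 11: no swap
arr[3]=15 > 11: no swap

Place pivot at position 0: [11, 13, 15, 15, 15]
Pivot position: 0

After partitioning with pivot 11, the array becomes [11, 13, 15, 15, 15]. The pivot is placed at index 0. All elements to the left of the pivot are <= 11, and all elements to the right are > 11.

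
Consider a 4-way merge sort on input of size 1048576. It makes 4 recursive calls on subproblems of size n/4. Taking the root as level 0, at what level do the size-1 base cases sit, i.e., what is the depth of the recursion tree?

For divide and conquer with division factor 4:

Problem sizes at each level:
Level 0: 1048576
Level 1: 262144
Level 2: 65536
Level 3: 16384
Level 4: 4096
Level 5: 1024
Level 6: 256
Level 7: 64
Level 8: 16
Level 9: 4
Level 10: 1

The root is level 0 and the size-1 base case is level 10 (the tree spans levels 0 through 10, i.e. 11 levels counting the root), so the depth is the number of divisions: log_4(1048576) = 10

The recursion tree depth is log_4(1048576) = 10. At each level, the problem size is divided by 4, so it takes 10 divisions to reduce to a base case of size 1. The algorithm makes 4 recursive calls at each level.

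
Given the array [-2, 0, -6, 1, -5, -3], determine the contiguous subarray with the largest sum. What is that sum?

Using Kadane's algorithm on [-2, 0, -6, 1, -5, -3]:

Scanning through the array:
Position 1 (value 0): max_ending_here = 0, max_so_far = 0
Position 2 (value -6): max_ending_here = -6, max_so_far = 0
Position 3 (value 1): max_ending_here = 1, max_so_far = 1
Position 4 (value -5): max_ending_here = -4, max_so_far = 1
Position 5 (value -3): max_ending_here = -3, max_so_far = 1

Maximum subarray: [1]
Maximum sum: 1

The maximum subarray is [1] with sum 1. This subarray runs from index 3 to index 3.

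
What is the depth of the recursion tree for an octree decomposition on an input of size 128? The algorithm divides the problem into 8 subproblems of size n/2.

For divide and conquer with division factor 2:

Problem sizes at each level:
Level 0: 128
Level 1: 64
Level 2: 32
Level 3: 16
Level 4: 8
Level 5: 4
Level 6: 2
Level 7: 1

The root is level 0 and the size-1 base case is level 7 (the tree spans levels 0 through 7, i.e. 8 levels counting the root), so the depth is the number of divisions: log_2(128) = 7

The recursion tree depth is log_2(128) = 7. At each level, the problem size is divided by 2, so it takes 7 divisions to reduce to a base case of size 1. The algorithm makes 8 recursive calls at each level.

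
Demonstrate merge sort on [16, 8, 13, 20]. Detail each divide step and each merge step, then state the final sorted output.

Merge sort trace:

Split: [16, 8, 13, 20] -> [16, 8] and [13, 20]
  Split: [16, 8] -> [16] and [8]
  Merge: [16] + [8] -> [8, 16]
  Split: [13, 20] -> [13] and [20]
  Merge: [13] + [20] -> [13, 20]
Merge: [8, 16] + [13, 20] -> [8, 13, 16, 20]

Final sorted array: [8, 13, 16, 20]

The merge sort proceeds by recursively splitting the array and merging sorted halves.
After all merges, the sorted array is [8, 13, 16, 20].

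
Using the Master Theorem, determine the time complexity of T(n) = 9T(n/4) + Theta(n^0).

Master Theorem for T(n) = 9T(n/4) + O(n^0):

a = 9, b = 4, c = 0
log_b(a) = log_4(9) = 1.5850

Case 1: c = 0 < log_4(9) = 1.5850
T(n) = O(n^(log_4 9))

For T(n) = 9T(n/4) + O(n^0): log_4(9) = 1.5850. This is Case 1 of the Master Theorem (c < log_b(a), work dominated by leaves), giving O(n^(log_4 9)).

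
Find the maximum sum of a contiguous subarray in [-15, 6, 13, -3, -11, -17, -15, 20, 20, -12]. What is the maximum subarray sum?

Using Kadane's algorithm on [-15, 6, 13, -3, -11, -17, -15, 20, 20, -12]:

Scanning through the array:
Position 1 (value 6): max_ending_here = 6, max_so_far = 6
Position 2 (value 13): max_ending_here = 19, max_so_far = 19
Position 3 (value -3): max_ending_here = 16, max_so_far = 19
Position 4 (value -11): max_ending_here = 5, max_so_far = 19
Position 5 (value -17): max_ending_here = -12, max_so_far = 19
Position 6 (value -15): max_ending_here = -15, max_so_far = 19
Position 7 (value 20): max_ending_here = 20, max_so_far = 20
Position 8 (value 20): max_ending_here = 40, max_so_far = 40
Position 9 (value -12): max_ending_here = 28, max_so_far = 40

Maximum subarray: [20, 20]
Maximum sum: 40

The maximum subarray is [20, 20] with sum 40. This subarray runs from index 7 to index 8.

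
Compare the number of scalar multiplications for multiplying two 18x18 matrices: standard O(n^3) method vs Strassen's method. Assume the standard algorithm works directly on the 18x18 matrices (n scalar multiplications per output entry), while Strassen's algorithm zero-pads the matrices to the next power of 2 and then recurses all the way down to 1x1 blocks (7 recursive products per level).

Matrix multiplication for 18x18 matrices:

Strassen's algorithm requires power-of-2 dimensions. Pad 18x18 to 32x32 (next power of 2).

Standard algorithm: 18^3 = 5832 multiplications
Strassen's algorithm: 7^(log2(32)) = 7^5 = 16807 multiplications
Difference: 5832 - 16807 = -10975 (Strassen uses MORE here due to padding overhead — for small or just-over-power-of-2 n, padding can outweigh the per-level savings)

Standard: 5832 multiplications (18^3). Strassen: 16807 multiplications (7^5, after padding to 32x32). Strassen reduces 8 recursive multiplications to 7 at each level.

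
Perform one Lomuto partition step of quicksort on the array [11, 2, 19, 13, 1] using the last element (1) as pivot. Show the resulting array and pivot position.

Lomuto partition with pivot = 1:

Initial array: [11, 2, 19, 13, 1]

arr[0]=11 > 1: no swap
arr[1]=2 > 1: no swap
arr[2]=19 > 1: no swap
arr[3]=13 > 1: no swap

Place pivot at position 0: [1, 2, 19, 13, 11]
Pivot position: 0

After partitioning with pivot 1, the array becomes [1, 2, 19, 13, 11]. The pivot is placed at index 0. All elements to the left of the pivot are <= 1, and all elements to the right are > 1.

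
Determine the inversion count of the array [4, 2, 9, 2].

Finding inversions in [4, 2, 9, 2]:

(0, 1): arr[0]=4 > arr[1]=2
(0, 3): arr[0]=4 > arr[3]=2
(2, 3): arr[2]=9 > arr[3]=2

Total inversions: 3

The array has 3 inversion(s): (0,1), (0,3), (2,3). Each pair (i,j) satisfies i < j and arr[i] > arr[j].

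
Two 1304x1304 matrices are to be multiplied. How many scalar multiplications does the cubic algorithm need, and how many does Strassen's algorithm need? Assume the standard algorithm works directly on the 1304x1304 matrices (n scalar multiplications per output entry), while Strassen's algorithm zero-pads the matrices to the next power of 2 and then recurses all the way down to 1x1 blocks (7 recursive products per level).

Matrix multiplication for 1304x1304 matrices:

Strassen's algorithm requires power-of-2 dimensions. Pad 1304x1304 to 2048x2048 (next power of 2).

Standard algorithm: 1304^3 = 2217342464 multiplications
Strassen's algorithm: 7^(log2(2048)) = 7^11 = 1977326743 multiplications
Savings: 2217342464 - 1977326743 = 240015721 multiplications

Standard: 2217342464 multiplications (1304^3). Strassen: 1977326743 multiplications (7^11, after padding to 2048x2048). Strassen reduces 8 recursive multiplications to 7 at each level.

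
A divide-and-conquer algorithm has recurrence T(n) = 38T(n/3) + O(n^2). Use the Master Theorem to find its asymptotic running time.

Master Theorem for T(n) = 38T(n/3) + O(n^2):

a = 38, b = 3, c = 2
log_b(a) = log_3(38) = 3.3111

Case 1: c = 2 < log_3(38) = 3.3111
T(n) = O(n^(log_3 38))

For T(n) = 38T(n/3) + O(n^2): log_3(38) = 3.3111. This is Case 1 of the Master Theorem (c < log_b(a), work dominated by leaves), giving O(n^(log_3 38)).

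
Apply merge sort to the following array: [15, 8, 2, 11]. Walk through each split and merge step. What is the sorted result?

Merge sort trace:

Split: [15, 8, 2, 11] -> [15, 8] and [2, 11]
  Split: [15, 8] -> [15] and [8]
  Merge: [15] + [8] -> [8, 15]
  Split: [2, 11] -> [2] and [11]
  Merge: [2] + [11] -> [2, 11]
Merge: [8, 15] + [2, 11] -> [2, 8, 11, 15]

Final sorted array: [2, 8, 11, 15]

The merge sort proceeds by recursively splitting the array and merging sorted halves.
After all merges, the sorted array is [2, 8, 11, 15].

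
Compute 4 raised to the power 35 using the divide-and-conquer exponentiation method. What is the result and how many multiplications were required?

Computing 4^35 by squaring (build up from 4^1; each line after the first costs one multiplication):

4^1 = 4
4^2 = (4^1)^2 = 4^2 = 16
4^4 = (4^2)^2 = 16^2 = 256
4^8 = (4^4)^2 = 256^2 = 65536
4^16 = (4^8)^2 = 65536^2 = 4294967296
4^17 = 4 * 4^16 = 4 * 4294967296 = 17179869184
4^34 = (4^17)^2 = 17179869184^2 = 295147905179352825856
4^35 = 4 * 4^34 = 4 * 295147905179352825856 = 1180591620717411303424

Result: 1180591620717411303424
Multiplications needed: 7 (7 lines after 4^1)

4^35 = 1180591620717411303424. Using exponentiation by squaring, this requires 7 multiplications. The key idea: if the exponent is even, square the half-power; if odd, multiply by the base once.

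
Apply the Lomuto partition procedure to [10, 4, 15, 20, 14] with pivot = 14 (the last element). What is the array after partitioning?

Lomuto partition with pivot = 14:

Initial array: [10, 4, 15, 20, 14]

arr[0]=10 <= 14: swap with position 0, array becomes [10, 4, 15, 20, 14]
arr[1]=4 <= 14: swap with position 1, array becomes [10, 4, 15, 20, 14]
arr[2]=15 > 14: no swap
arr[3]=20 > 14: no swap

Place pivot at position 2: [10, 4, 14, 20, 15]
Pivot position: 2

After partitioning with pivot 14, the array becomes [10, 4, 14, 20, 15]. The pivot is placed at index 2. All elements to the left of the pivot are <= 14, and all elements to the right are > 14.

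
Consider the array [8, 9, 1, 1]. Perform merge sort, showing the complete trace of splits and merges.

Merge sort trace:

Split: [8, 9, 1, 1] -> [8, 9] and [1, 1]
  Split: [8, 9] -> [8] and [9]
  Merge: [8] + [9] -> [8, 9]
  Split: [1, 1] -> [1] and [1]
  Merge: [1] + [1] -> [1, 1]
Merge: [8, 9] + [1, 1] -> [1, 1, 8, 9]

Final sorted array: [1, 1, 8, 9]

The merge sort proceeds by recursively splitting the array and merging sorted halves.
After all merges, the sorted array is [1, 1, 8, 9].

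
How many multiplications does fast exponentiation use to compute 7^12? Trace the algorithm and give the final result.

Computing 7^12 by squaring (build up from 7^1; each line after the first costs one multiplication):

7^1 = 7
7^2 = (7^1)^2 = 7^2 = 49
7^3 = 7 * 7^2 = 7 * 49 = 343
7^6 = (7^3)^2 = 343^2 = 117649
7^12 = (7^6)^2 = 117649^2 = 13841287201

Result: 13841287201
Multiplications needed: 4 (4 lines after 7^1)

7^12 = 13841287201. Using exponentiation by squaring, this requires 4 multiplications. The key idea: if the exponent is even, square the half-power; if odd, multiply by the base once.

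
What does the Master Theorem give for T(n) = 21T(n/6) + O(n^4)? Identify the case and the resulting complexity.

Master Theorem for T(n) = 21T(n/6) + O(n^4):

a = 21, b = 6, c = 4
log_b(a) = log_6(21) = 1.6992

Case 3: c = 4 > log_6(21) = 1.6992
T(n) = O(n^4) = O(n^4)

For T(n) = 21T(n/6) + O(n^4): log_6(21) = 1.6992. This is Case 3 of the Master Theorem (c > log_b(a), work dominated by root), giving O(n^4).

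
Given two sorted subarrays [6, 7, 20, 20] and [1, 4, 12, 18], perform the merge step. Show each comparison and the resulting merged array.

Merging process:

Compare 6 vs 1: take 1 from right. Merged: [1]
Compare 6 vs 4: take 4 from right. Merged: [1, 4]
Compare 6 vs 12: take 6 from left. Merged: [1, 4, 6]
Compare 7 vs 12: take 7 from left. Merged: [1, 4, 6, 7]
Compare 20 vs 12: take 12 from right. Merged: [1, 4, 6, 7, 12]
Compare 20 vs 18: take 18 from right. Merged: [1, 4, 6, 7, 12, 18]
Append remaining from left: [20, 20]. Merged: [1, 4, 6, 7, 12, 18, 20, 20]

Final merged array: [1, 4, 6, 7, 12, 18, 20, 20]
Total comparisons: 6

The merged array is [1, 4, 6, 7, 12, 18, 20, 20], requiring 6 comparisons. The merge step runs in O(n) time where n is the total number of elements.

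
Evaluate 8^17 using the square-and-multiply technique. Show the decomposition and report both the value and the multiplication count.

Computing 8^17 by squaring (build up from 8^1; each line after the first costs one multiplication):

8^1 = 8
8^2 = (8^1)^2 = 8^2 = 64
8^4 = (8^2)^2 = 64^2 = 4096
8^8 = (8^4)^2 = 4096^2 = 16777216
8^16 = (8^8)^2 = 16777216^2 = 281474976710656
8^17 = 8 * 8^16 = 8 * 281474976710656 = 2251799813685248

Result: 2251799813685248
Multiplications needed: 5 (5 lines after 8^1)

8^17 = 2251799813685248. Using exponentiation by squaring, this requires 5 multiplications. The key idea: if the exponent is even, square the half-power; if odd, multiply by the base once.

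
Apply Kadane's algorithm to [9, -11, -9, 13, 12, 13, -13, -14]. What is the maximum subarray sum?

Using Kadane's algorithm on [9, -11, -9, 13, 12, 13, -13, -14]:

Scanning through the array:
Position 1 (value -11): max_ending_here = -2, max_so_far = 9
Position 2 (value -9): max_ending_here = -9, max_so_far = 9
Position 3 (value 13): max_ending_here = 13, max_so_far = 13
Position 4 (value 12): max_ending_here = 25, max_so_far = 25
Position 5 (value 13): max_ending_here = 38, max_so_far = 38
Position 6 (value -13): max_ending_here = 25, max_so_far = 38
Position 7 (value -14): max_ending_here = 11, max_so_far = 38

Maximum subarray: [13, 12, 13]
Maximum sum: 38

The maximum subarray is [13, 12, 13] with sum 38. This subarray runs from index 3 to index 5.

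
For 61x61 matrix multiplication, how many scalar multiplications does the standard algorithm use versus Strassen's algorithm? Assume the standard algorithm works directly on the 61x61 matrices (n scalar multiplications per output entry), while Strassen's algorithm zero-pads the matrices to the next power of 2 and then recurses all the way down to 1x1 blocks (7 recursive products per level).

Matrix multiplication for 61x61 matrices:

Strassen's algorithm requires power-of-2 dimensions. Pad 61x61 to 64x64 (next power of 2).

Standard algorithm: 61^3 = 226981 multiplications
Strassen's algorithm: 7^(log2(64)) = 7^6 = 117649 multiplications
Savings: 226981 - 117649 = 109332 multiplications

Standard: 226981 multiplications (61^3). Strassen: 117649 multiplications (7^6, after padding to 64x64). Strassen reduces 8 recursive multiplications to 7 at each level.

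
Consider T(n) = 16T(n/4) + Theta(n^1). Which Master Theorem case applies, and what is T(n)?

Master Theorem for T(n) = 16T(n/4) + O(n^1):

a = 16, b = 4, c = 1
log_b(a) = log_4(16) = 2.0000

Case 1: c = 1 < log_4(16) = 2.0000
T(n) = O(n^(log_4 16)) = O(n^2)

For T(n) = 16T(n/4) + O(n^1): log_4(16) = 2.0000. This is Case 1 of the Master Theorem (c < log_b(a), work dominated by leaves), giving O(n^2).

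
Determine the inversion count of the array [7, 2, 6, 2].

Finding inversions in [7, 2, 6, 2]:

(0, 1): arr[0]=7 > arr[1]=2
(0, 2): arr[0]=7 > arr[2]=6
(0, 3): arr[0]=7 > arr[3]=2
(2, 3): arr[2]=6 > arr[3]=2

Total inversions: 4

The array has 4 inversion(s): (0,1), (0,2), (0,3), (2,3). Each pair (i,j) satisfies i < j and arr[i] > arr[j].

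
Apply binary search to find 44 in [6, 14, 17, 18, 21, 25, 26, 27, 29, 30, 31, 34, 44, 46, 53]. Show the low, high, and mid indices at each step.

Binary search for 44 in [6, 14, 17, 18, 21, 25, 26, 27, 29, 30, 31, 34, 44, 46, 53]:

lo=0, hi=14, mid=7, arr[mid]=27 -> 27 < 44, search right half
lo=8, hi=14, mid=11, arr[mid]=34 -> 34 < 44, search right half
lo=12, hi=14, mid=13, arr[mid]=46 -> 46 > 44, search left half
lo=12, hi=12, mid=12, arr[mid]=44 -> Found target at index 12!

Binary search finds 44 at index 12 after 4 comparisons. The search repeatedly halves the search space by comparing with the middle element.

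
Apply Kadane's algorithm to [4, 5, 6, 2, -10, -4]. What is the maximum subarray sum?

Using Kadane's algorithm on [4, 5, 6, 2, -10, -4]:

Scanning through the array:
Position 1 (value 5): max_ending_here = 9, max_so_far = 9
Position 2 (value 6): max_ending_here = 15, max_so_far = 15
Position 3 (value 2): max_ending_here = 17, max_so_far = 17
Position 4 (value -10): max_ending_here = 7, max_so_far = 17
Position 5 (value -4): max_ending_here = 3, max_so_far = 17

Maximum subarray: [4, 5, 6, 2]
Maximum sum: 17

The maximum subarray is [4, 5, 6, 2] with sum 17. This subarray runs from index 0 to index 3.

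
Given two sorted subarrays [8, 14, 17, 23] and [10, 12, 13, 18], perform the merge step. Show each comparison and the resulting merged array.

Merging process:

Compare 8 vs 10: take 8 from left. Merged: [8]
Compare 14 vs 10: take 10 from right. Merged: [8, 10]
Compare 14 vs 12: take 12 from right. Merged: [8, 10, 12]
Compare 14 vs 13: take 13 from right. Merged: [8, 10, 12, 13]
Compare 14 vs 18: take 14 from left. Merged: [8, 10, 12, 13, 14]
Compare 17 vs 18: take 17 from left. Merged: [8, 10, 12, 13, 14, 17]
Compare 23 vs 18: take 18 from right. Merged: [8, 10, 12, 13, 14, 17, 18]
Append remaining from left: [23]. Merged: [8, 10, 12, 13, 14, 17, 18, 23]

Final merged array: [8, 10, 12, 13, 14, 17, 18, 23]
Total comparisons: 7

The merged array is [8, 10, 12, 13, 14, 17, 18, 23], requiring 7 comparisons. The merge step runs in O(n) time where n is the total number of elements.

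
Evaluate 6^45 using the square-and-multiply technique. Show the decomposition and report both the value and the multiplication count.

Computing 6^45 by squaring (build up from 6^1; each line after the first costs one multiplication):

6^1 = 6
6^2 = (6^1)^2 = 6^2 = 36
6^4 = (6^2)^2 = 36^2 = 1296
6^5 = 6 * 6^4 = 6 * 1296 = 7776
6^10 = (6^5)^2 = 7776^2 = 60466176
6^11 = 6 * 6^10 = 6 * 60466176 = 362797056
6^22 = (6^11)^2 = 362797056^2 = 131621703842267136
6^44 = (6^22)^2 = 131621703842267136^2 = 17324272922341479351919144385642496
6^45 = 6 * 6^44 = 6 * 17324272922341479351919144385642496 = 103945637534048876111514866313854976

Result: 103945637534048876111514866313854976
Multiplications needed: 8 (8 lines after 6^1)

6^45 = 103945637534048876111514866313854976. Using exponentiation by squaring, this requires 8 multiplications. The key idea: if the exponent is even, square the half-power; if odd, multiply by the base once.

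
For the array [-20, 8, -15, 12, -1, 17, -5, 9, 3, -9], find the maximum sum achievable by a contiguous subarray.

Using Kadane's algorithm on [-20, 8, -15, 12, -1, 17, -5, 9, 3, -9]:

Scanning through the array:
Position 1 (value 8): max_ending_here = 8, max_so_far = 8
Position 2 (value -15): max_ending_here = -7, max_so_far = 8
Position 3 (value 12): max_ending_here = 12, max_so_far = 12
Position 4 (value -1): max_ending_here = 11, max_so_far = 12
Position 5 (value 17): max_ending_here = 28, max_so_far = 28
Position 6 (value -5): max_ending_here = 23, max_so_far = 28
Position 7 (value 9): max_ending_here = 32, max_so_far = 32
Position 8 (value 3): max_ending_here = 35, max_so_far = 35
Position 9 (value -9): max_ending_here = 26, max_so_far = 35

Maximum subarray: [12, -1, 17, -5, 9, 3]
Maximum sum: 35

The maximum subarray is [12, -1, 17, -5, 9, 3] with sum 35. This subarray runs from index 3 to index 8.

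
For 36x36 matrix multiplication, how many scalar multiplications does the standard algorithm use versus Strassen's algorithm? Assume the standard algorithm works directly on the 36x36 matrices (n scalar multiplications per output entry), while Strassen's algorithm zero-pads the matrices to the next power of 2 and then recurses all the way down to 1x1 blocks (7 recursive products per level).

Matrix multiplication for 36x36 matrices:

Strassen's algorithm requires power-of-2 dimensions. Pad 36x36 to 64x64 (next power of 2).

Standard algorithm: 36^3 = 46656 multiplications
Strassen's algorithm: 7^(log2(64)) = 7^6 = 117649 multiplications
Difference: 46656 - 117649 = -70993 (Strassen uses MORE here due to padding overhead — for small or just-over-power-of-2 n, padding can outweigh the per-level savings)

Standard: 46656 multiplications (36^3). Strassen: 117649 multiplications (7^6, after padding to 64x64). Strassen reduces 8 recursive multiplications to 7 at each level.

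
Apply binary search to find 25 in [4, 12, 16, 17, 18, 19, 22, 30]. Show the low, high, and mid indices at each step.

Binary search for 25 in [4, 12, 16, 17, 18, 19, 22, 30]:

lo=0, hi=7, mid=3, arr[mid]=17 -> 17 < 25, search right half
lo=4, hi=7, mid=5, arr[mid]=19 -> 19 < 25, search right half
lo=6, hi=7, mid=6, arr[mid]=22 -> 22 < 25, search right half
lo=7, hi=7, mid=7, arr[mid]=30 -> 30 > 25, search left half
lo=7 > hi=6, target 25 not found

Binary search determines that 25 is not in the array after 4 comparisons. The search space was exhausted without finding the target.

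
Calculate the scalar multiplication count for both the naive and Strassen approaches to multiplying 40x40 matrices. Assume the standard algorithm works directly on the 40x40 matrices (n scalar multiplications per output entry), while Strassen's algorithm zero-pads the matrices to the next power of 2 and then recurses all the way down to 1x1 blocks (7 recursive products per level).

Matrix multiplication for 40x40 matrices:

Strassen's algorithm requires power-of-2 dimensions. Pad 40x40 to 64x64 (next power of 2).

Standard algorithm: 40^3 = 64000 multiplications
Strassen's algorithm: 7^(log2(64)) = 7^6 = 117649 multiplications
Difference: 64000 - 117649 = -53649 (Strassen uses MORE here due to padding overhead — for small or just-over-power-of-2 n, padding can outweigh the per-level savings)

Standard: 64000 multiplications (40^3). Strassen: 117649 multiplications (7^6, after padding to 64x64). Strassen reduces 8 recursive multiplications to 7 at each level.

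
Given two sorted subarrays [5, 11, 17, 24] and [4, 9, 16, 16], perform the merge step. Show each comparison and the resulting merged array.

Merging process:

Compare 5 vs 4: take 4 from right. Merged: [4]
Compare 5 vs 9: take 5 from left. Merged: [4, 5]
Compare 11 vs 9: take 9 from right. Merged: [4, 5, 9]
Compare 11 vs 16: take 11 from left. Merged: [4, 5, 9, 11]
Compare 17 vs 16: take 16 from right. Merged: [4, 5, 9, 11, 16]
Compare 17 vs 16: take 16 from right. Merged: [4, 5, 9, 11, 16, 16]
Append remaining from left: [17, 24]. Merged: [4, 5, 9, 11, 16, 16, 17, 24]

Final merged array: [4, 5, 9, 11, 16, 16, 17, 24]
Total comparisons: 6

The merged array is [4, 5, 9, 11, 16, 16, 17, 24], requiring 6 comparisons. The merge step runs in O(n) time where n is the total number of elements.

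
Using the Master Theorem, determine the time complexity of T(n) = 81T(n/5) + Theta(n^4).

Master Theorem for T(n) = 81T(n/5) + O(n^4):

a = 81, b = 5, c = 4
log_b(a) = log_5(81) = 2.7304

Case 3: c = 4 > log_5(81) = 2.7304
T(n) = O(n^4) = O(n^4)

For T(n) = 81T(n/5) + O(n^4): log_5(81) = 2.7304. This is Case 3 of the Master Theorem (c > log_b(a), work dominated by root), giving O(n^4).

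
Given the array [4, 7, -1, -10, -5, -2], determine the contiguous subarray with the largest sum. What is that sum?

Using Kadane's algorithm on [4, 7, -1, -10, -5, -2]:

Scanning through the array:
Position 1 (value 7): max_ending_here = 11, max_so_far = 11
Position 2 (value -1): max_ending_here = 10, max_so_far = 11
Position 3 (value -10): max_ending_here = 0, max_so_far = 11
Position 4 (value -5): max_ending_here = -5, max_so_far = 11
Position 5 (value -2): max_ending_here = -2, max_so_far = 11

Maximum subarray: [4, 7]
Maximum sum: 11

The maximum subarray is [4, 7] with sum 11. This subarray runs from index 0 to index 1.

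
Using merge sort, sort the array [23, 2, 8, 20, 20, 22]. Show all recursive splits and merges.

Merge sort trace:

Split: [23, 2, 8, 20, 20, 22] -> [23, 2, 8] and [20, 20, 22]
  Split: [23, 2, 8] -> [23] and [2, 8]
    Split: [2, 8] -> [2] and [8]
    Merge: [2] + [8] -> [2, 8]
  Merge: [23] + [2, 8] -> [2, 8, 23]
  Split: [20, 20, 22] -> [20] and [20, 22]
    Split: [20, 22] -> [20] and [22]
    Merge: [20] + [22] -> [20, 22]
  Merge: [20] + [20, 22] -> [20, 20, 22]
Merge: [2, 8, 23] + [20, 20, 22] -> [2, 8, 20, 20, 22, 23]

Final sorted array: [2, 8, 20, 20, 22, 23]

The merge sort proceeds by recursively splitting the array and merging sorted halves.
After all merges, the sorted array is [2, 8, 20, 20, 22, 23].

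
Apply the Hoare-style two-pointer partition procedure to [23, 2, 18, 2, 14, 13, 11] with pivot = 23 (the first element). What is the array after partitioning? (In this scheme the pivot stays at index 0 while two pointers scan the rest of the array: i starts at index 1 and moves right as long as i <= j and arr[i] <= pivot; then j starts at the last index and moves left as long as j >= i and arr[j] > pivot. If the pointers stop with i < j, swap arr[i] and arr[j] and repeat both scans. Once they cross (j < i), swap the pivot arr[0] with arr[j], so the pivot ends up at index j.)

Hoare-style two-pointer partition with pivot = 23:

Initial array: [23, 2, 18, 2, 14, 13, 11]

Pointers start at i = 1, j = 6.
i ends at 7, j ends at 6: the pointers have crossed (j < i), so scanning stops.

Swap pivot arr[0] with arr[6] to place pivot at position 6: [11, 2, 18, 2, 14, 13, 23]
Pivot position: 6

After partitioning with pivot 23, the array becomes [11, 2, 18, 2, 14, 13, 23]. The pivot is placed at index 6. All elements to the left of the pivot are <= 23, and all elements to the right are > 23.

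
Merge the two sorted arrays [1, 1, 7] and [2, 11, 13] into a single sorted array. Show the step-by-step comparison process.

Merging process:

Compare 1 vs 2: take 1 from left. Merged: [1]
Compare 1 vs 2: take 1 from left. Merged: [1, 1]
Compare 7 vs 2: take 2 from right. Merged: [1, 1, 2]
Compare 7 vs 11: take 7 from left. Merged: [1, 1, 2, 7]
Append remaining from right: [11, 13]. Merged: [1, 1, 2, 7, 11, 13]

Final merged array: [1, 1, 2, 7, 11, 13]
Total comparisons: 4

The merged array is [1, 1, 2, 7, 11, 13], requiring 4 comparisons. The merge step runs in O(n) time where n is the total number of elements.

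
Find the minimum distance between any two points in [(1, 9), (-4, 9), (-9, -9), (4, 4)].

Computing all pairwise distances among 4 points:

d((1, 9), (-4, 9)) = 5.0 <-- minimum
d((1, 9), (-9, -9)) = 20.5913
d((1, 9), (4, 4)) = 5.831
d((-4, 9), (-9, -9)) = 18.6815
d((-4, 9), (4, 4)) = 9.434
d((-9, -9), (4, 4)) = 18.3848

Closest pair: (1, 9) and (-4, 9) with distance 5.0

The closest pair is (1, 9) and (-4, 9) with Euclidean distance 5.0. For 4 points, brute-force pairwise comparison is shown above. For large n, the divide-and-conquer algorithm (sort by x, recurse on halves, check the dividing strip) achieves O(n log n).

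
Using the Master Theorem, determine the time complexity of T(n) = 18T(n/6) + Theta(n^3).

Master Theorem for T(n) = 18T(n/6) + O(n^3):

a = 18, b = 6, c = 3
log_b(a) = log_6(18) = 1.6131

Case 3: c = 3 > log_6(18) = 1.6131
T(n) = O(n^3) = O(n^3)

For T(n) = 18T(n/6) + O(n^3): log_6(18) = 1.6131. This is Case 3 of the Master Theorem (c > log_b(a), work dominated by root), giving O(n^3).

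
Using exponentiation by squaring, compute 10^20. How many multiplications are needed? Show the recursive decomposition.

Computing 10^20 by squaring (build up from 10^1; each line after the first costs one multiplication):

10^1 = 10
10^2 = (10^1)^2 = 10^2 = 100
10^4 = (10^2)^2 = 100^2 = 10000
10^5 = 10 * 10^4 = 10 * 10000 = 100000
10^10 = (10^5)^2 = 100000^2 = 10000000000
10^20 = (10^10)^2 = 10000000000^2 = 100000000000000000000

Result: 100000000000000000000
Multiplications needed: 5 (5 lines after 10^1)

10^20 = 100000000000000000000. Using exponentiation by squaring, this requires 5 multiplications. The key idea: if the exponent is even, square the half-power; if odd, multiply by the base once.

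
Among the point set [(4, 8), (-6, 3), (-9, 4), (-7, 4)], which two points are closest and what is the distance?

Computing all pairwise distances among 4 points:

d((4, 8), (-6, 3)) = 11.1803
d((4, 8), (-9, 4)) = 13.6015
d((4, 8), (-7, 4)) = 11.7047
d((-6, 3), (-9, 4)) = 3.1623
d((-6, 3), (-7, 4)) = 1.4142 <-- minimum
d((-9, 4), (-7, 4)) = 2.0

Closest pair: (-6, 3) and (-7, 4) with distance 1.4142

The closest pair is (-6, 3) and (-7, 4) with Euclidean distance 1.4142. For 4 points, brute-force pairwise comparison is shown above. For large n, the divide-and-conquer algorithm (sort by x, recurse on halves, check the dividing strip) achieves O(n log n).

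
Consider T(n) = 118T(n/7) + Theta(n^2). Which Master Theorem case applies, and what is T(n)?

Master Theorem for T(n) = 118T(n/7) + O(n^2):

a = 118, b = 7, c = 2
log_b(a) = log_7(118) = 2.4516

Case 1: c = 2 < log_7(118) = 2.4516
T(n) = O(n^(log_7 118))

For T(n) = 118T(n/7) + O(n^2): log_7(118) = 2.4516. This is Case 1 of the Master Theorem (c < log_b(a), work dominated by leaves), giving O(n^(log_7 118)).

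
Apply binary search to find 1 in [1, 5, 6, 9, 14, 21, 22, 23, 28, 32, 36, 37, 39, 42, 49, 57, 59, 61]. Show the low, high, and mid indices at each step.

Binary search for 1 in [1, 5, 6, 9, 14, 21, 22, 23, 28, 32, 36, 37, 39, 42, 49, 57, 59, 61]:

lo=0, hi=17, mid=8, arr[mid]=28 -> 28 > 1, search left half
lo=0, hi=7, mid=3, arr[mid]=9 -> 9 > 1, search left half
lo=0, hi=2, mid=1, arr[mid]=5 -> 5 > 1, search left half
lo=0, hi=0, mid=0, arr[mid]=1 -> Found target at index 0!

Binary search finds 1 at index 0 after 4 comparisons. The search repeatedly halves the search space by comparing with the middle element.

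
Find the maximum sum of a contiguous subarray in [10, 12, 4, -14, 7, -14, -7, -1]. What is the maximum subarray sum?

Using Kadane's algorithm on [10, 12, 4, -14, 7, -14, -7, -1]:

Scanning through the array:
Position 1 (value 12): max_ending_here = 22, max_so_far = 22
Position 2 (value 4): max_ending_here = 26, max_so_far = 26
Position 3 (value -14): max_ending_here = 12, max_so_far = 26
Position 4 (value 7): max_ending_here = 19, max_so_far = 26
Position 5 (value -14): max_ending_here = 5, max_so_far = 26
Position 6 (value -7): max_ending_here = -2, max_so_far = 26
Position 7 (value -1): max_ending_here = -1, max_so_far = 26

Maximum subarray: [10, 12, 4]
Maximum sum: 26

The maximum subarray is [10, 12, 4] with sum 26. This subarray runs from index 0 to index 2.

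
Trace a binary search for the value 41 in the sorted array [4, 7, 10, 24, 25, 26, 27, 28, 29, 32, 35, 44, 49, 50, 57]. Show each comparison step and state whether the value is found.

Binary search for 41 in [4, 7, 10, 24, 25, 26, 27, 28, 29, 32, 35, 44, 49, 50, 57]:

lo=0, hi=14, mid=7, arr[mid]=28 -> 28 < 41, search right half
lo=8, hi=14, mid=11, arr[mid]=44 -> 44 > 41, search left half
lo=8, hi=10, mid=9, arr[mid]=32 -> 32 < 41, search right half
lo=10, hi=10, mid=10, arr[mid]=35 -> 35 < 41, search right half
lo=11 > hi=10, target 41 not found

Binary search determines that 41 is not in the array after 4 comparisons. The search space was exhausted without finding the target.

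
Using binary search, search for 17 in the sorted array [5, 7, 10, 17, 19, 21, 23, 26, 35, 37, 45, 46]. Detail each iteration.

Binary search for 17 in [5, 7, 10, 17, 19, 21, 23, 26, 35, 37, 45, 46]:

lo=0, hi=11, mid=5, arr[mid]=21 -> 21 > 17, search left half
lo=0, hi=4, mid=2, arr[mid]=10 -> 10 < 17, search right half
lo=3, hi=4, mid=3, arr[mid]=17 -> Found target at index 3!

Binary search finds 17 at index 3 after 3 comparisons. The search repeatedly halves the search space by comparing with the middle element.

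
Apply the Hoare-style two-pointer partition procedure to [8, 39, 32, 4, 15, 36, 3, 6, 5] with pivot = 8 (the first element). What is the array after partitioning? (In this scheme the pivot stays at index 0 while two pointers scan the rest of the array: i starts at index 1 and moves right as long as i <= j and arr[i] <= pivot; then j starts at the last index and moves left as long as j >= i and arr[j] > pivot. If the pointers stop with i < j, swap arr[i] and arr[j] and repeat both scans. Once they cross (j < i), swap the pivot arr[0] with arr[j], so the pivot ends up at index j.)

Hoare-style two-pointer partition with pivot = 8:

Initial array: [8, 39, 32, 4, 15, 36, 3, 6, 5]

Pointers start at i = 1, j = 8.
i stops at index 1 (arr[1]=39 > 8), j stops at index 8 (arr[8]=5 <= 8): swap arr[1] and arr[8], array becomes [8, 5, 32, 4, 15, 36, 3, 6, 39]
i stops at index 2 (arr[2]=32 > 8), j stops at index 7 (arr[7]=6 <= 8): swap arr[2] and arr[7], array becomes [8, 5, 6, 4, 15, 36, 3, 32, 39]
i stops at index 4 (arr[4]=15 > 8), j stops at index 6 (arr[6]=3 <= 8): swap arr[4] and arr[6], array becomes [8, 5, 6, 4, 3, 36, 15, 32, 39]
i ends at 5, j ends at 4: the pointers have crossed (j < i), so scanning stops.

Swap pivot arr[0] with arr[4] to place pivot at position 4: [3, 5, 6, 4, 8, 36, 15, 32, 39]
Pivot position: 4

After partitioning with pivot 8, the array becomes [3, 5, 6, 4, 8, 36, 15, 32, 39]. The pivot is placed at index 4. All elements to the left of the pivot are <= 8, and all elements to the right are > 8.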